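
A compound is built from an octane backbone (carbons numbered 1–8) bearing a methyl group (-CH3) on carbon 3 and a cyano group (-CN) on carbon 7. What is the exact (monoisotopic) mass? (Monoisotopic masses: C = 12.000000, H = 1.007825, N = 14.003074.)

153.1517

Atom tally by fragment:
  CH3 → C:1 H:3
  CH2 → C:1 H:2
  CH(CH3) → C:2 H:4
  CH2 → C:1 H:2
  CH2 → C:1 H:2
  CH2 → C:1 H:2
  CH(CN) → C:2 H:1 N:1
  CH3 → C:1 H:3
Element totals:
  C: 10
  H: 19
  N: 1
Molecular formula: C10H19N.
  M = 10(12.0) + 19(1.007825) + 14.003074
    = 120.000000 + 19.148675 + 14.003074 = 153.151749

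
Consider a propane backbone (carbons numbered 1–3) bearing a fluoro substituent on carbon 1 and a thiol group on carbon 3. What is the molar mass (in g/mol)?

94.15 g/mol

Atom tally by fragment:
  FCH2 → C:1 H:2 F:1
  CH2 → C:1 H:2
  CH2SH → C:1 H:3 S:1
Element totals:
  C: 3
  H: 7
  F: 1
  S: 1
Molecular formula: C3H7FS.
  M = 3(12.011) + 7(1.008) + 18.998 + 32.06
    = 36.033 + 7.056 + 18.998 + 32.060 = 94.147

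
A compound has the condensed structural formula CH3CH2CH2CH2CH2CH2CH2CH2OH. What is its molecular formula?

C8H18O

Atom tally by fragment:
  CH3 → C:1 H:3
  CH2 → C:1 H:2
  CH2 → C:1 H:2
  CH2 → C:1 H:2
  CH2 → C:1 H:2
  CH2 → C:1 H:2
  CH2 → C:1 H:2
  CH2OH → C:1 H:3 O:1
Element totals:
  C: 8
  H: 18
  O: 1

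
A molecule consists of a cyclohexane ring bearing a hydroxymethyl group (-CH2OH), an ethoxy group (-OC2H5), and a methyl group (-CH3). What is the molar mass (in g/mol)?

Atom tally by fragment:
  cyclohexane ring core → C:6 H:12
  (− 3 ring H displaced by substituents)
  + CH2OH → C:1 H:3 O:1
  + OC2H5 → C:2 H:5 O:1
  + CH3 → C:1 H:3
Element totals:
  C: 10
  H: 20
  O: 2
Molecular formula: C10H20O2.
  M = 10(12.011) + 20(1.008) + 2(15.999)
    = 120.110 + 20.160 + 31.998 = 172.268

172.27 g/mol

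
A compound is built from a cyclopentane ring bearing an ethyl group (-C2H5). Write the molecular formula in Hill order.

Atom tally by fragment:
  cyclopentane ring core → C:5 H:10
  (− 1 ring H displaced by substituents)
  + C2H5 → C:2 H:5
Element totals:
  C: 7
  H: 14

C7H14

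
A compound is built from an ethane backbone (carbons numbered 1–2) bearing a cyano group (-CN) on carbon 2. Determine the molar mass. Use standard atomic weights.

55.08 g/mol

Atom tally by fragment:
  CH3 → C:1 H:3
  CH2CN → C:2 H:2 N:1
Element totals:
  C: 3
  H: 5
  N: 1
Molecular formula: C3H5N.
  M = 3(12.011) + 5(1.008) + 14.007
    = 36.033 + 5.040 + 14.007 = 55.080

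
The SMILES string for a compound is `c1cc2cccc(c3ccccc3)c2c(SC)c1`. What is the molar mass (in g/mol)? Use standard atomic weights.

Atom tally by fragment:
  naphthalene ring system core → C:10 H:8
  (− 2 ring H displaced by substituents)
  + C6H5 → C:6 H:5
  + SCH3 → C:1 H:3 S:1
Element totals:
  C: 17
  H: 14
  S: 1
Molecular formula: C17H14S.
  M = 17(12.011) + 14(1.008) + 32.06
    = 204.187 + 14.112 + 32.060 = 250.359

250.36 g/mol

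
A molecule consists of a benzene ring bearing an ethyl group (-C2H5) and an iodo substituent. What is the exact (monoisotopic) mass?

231.9749

Atom tally by fragment:
  benzene ring core → C:6 H:6
  (− 2 ring H displaced by substituents)
  + C2H5 → C:2 H:5
  + I → I:1
Element totals:
  C: 8
  H: 9
  I: 1
Molecular formula: C8H9I.
  M = 8(12.0) + 9(1.007825) + 126.904472
    = 96.000000 + 9.070425 + 126.904472 = 231.974897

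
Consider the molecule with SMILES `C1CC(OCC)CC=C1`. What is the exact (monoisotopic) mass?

Atom tally by fragment:
  cyclohexene ring core → C:6 H:10
  (− 1 ring H displaced by substituents)
  + OC2H5 → C:2 H:5 O:1
Element totals:
  C: 8
  H: 14
  O: 1
Molecular formula: C8H14O.
  M = 8(12.0) + 14(1.007825) + 15.994915
    = 96.000000 + 14.109550 + 15.994915 = 126.104465

126.1045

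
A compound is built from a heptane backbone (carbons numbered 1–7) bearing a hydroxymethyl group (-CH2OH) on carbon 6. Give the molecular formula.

Atom tally by fragment:
  CH3 → C:1 H:3
  CH2 → C:1 H:2
  CH2 → C:1 H:2
  CH2 → C:1 H:2
  CH2 → C:1 H:2
  CH(CH2OH) → C:2 H:4 O:1
  CH3 → C:1 H:3
Element totals:
  C: 8
  H: 18
  O: 1

C8H18O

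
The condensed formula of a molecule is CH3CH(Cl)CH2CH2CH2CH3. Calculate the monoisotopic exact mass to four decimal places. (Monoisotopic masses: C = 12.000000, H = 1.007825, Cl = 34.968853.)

Element totals:
  C: 6
  H: 13
  Cl: 1
Molecular formula: C6H13Cl.
  M = 6(12.0) + 13(1.007825) + 34.968853
    = 72.000000 + 13.101725 + 34.968853 = 120.070578

120.0706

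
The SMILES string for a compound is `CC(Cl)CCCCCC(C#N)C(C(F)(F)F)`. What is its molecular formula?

Atom tally by fragment:
  CH3 → C:1 H:3
  CH(Cl) → C:1 H:1 Cl:1
  CH2 → C:1 H:2
  CH2 → C:1 H:2
  CH2 → C:1 H:2
  CH2 → C:1 H:2
  CH2 → C:1 H:2
  CH(CN) → C:2 H:1 N:1
  CH2CF3 → C:2 H:2 F:3
Element totals:
  C: 11
  H: 17
  Cl: 1
  F: 3
  N: 1

C11H17ClF3N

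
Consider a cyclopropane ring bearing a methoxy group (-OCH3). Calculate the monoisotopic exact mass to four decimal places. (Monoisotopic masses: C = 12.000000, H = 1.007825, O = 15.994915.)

Atom tally by fragment:
  cyclopropane ring core → C:3 H:6
  (− 1 ring H displaced by substituents)
  + OCH3 → C:1 H:3 O:1
Element totals:
  C: 4
  H: 8
  O: 1
Molecular formula: C4H8O.
  M = 4(12.0) + 8(1.007825) + 15.994915
    = 48.000000 + 8.062600 + 15.994915 = 72.057515

72.0575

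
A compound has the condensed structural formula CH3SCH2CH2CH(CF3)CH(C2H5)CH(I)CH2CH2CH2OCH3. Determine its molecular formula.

C13H24F3IOS

Element totals:
  C: 13
  H: 24
  F: 3
  I: 1
  O: 1
  S: 1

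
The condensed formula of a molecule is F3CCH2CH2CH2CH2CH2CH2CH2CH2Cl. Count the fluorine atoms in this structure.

Atom tally by fragment:
  F3CCH2 → C:2 H:2 F:3
  CH2 → C:1 H:2
  CH2 → C:1 H:2
  CH2 → C:1 H:2
  CH2 → C:1 H:2
  CH2 → C:1 H:2
  CH2 → C:1 H:2
  CH2Cl → C:1 H:2 Cl:1
Element totals:
  C: 9
  H: 16
  Cl: 1
  F: 3

3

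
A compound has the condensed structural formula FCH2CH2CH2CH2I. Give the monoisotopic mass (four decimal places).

201.9655

Atom tally by fragment:
  FCH2 → C:1 H:2 F:1
  CH2 → C:1 H:2
  CH2 → C:1 H:2
  CH2I → C:1 H:2 I:1
Element totals:
  C: 4
  H: 8
  F: 1
  I: 1
Molecular formula: C4H8FI.
  M = 4(12.0) + 8(1.007825) + 18.998403 + 126.904472
    = 48.000000 + 8.062600 + 18.998403 + 126.904472 = 201.965475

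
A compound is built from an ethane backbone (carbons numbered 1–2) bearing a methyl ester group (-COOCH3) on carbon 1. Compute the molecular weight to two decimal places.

88.11 g/mol

Atom tally by fragment:
  CH3OOCCH2 → C:3 H:5 O:2
  CH3 → C:1 H:3
Element totals:
  C: 4
  H: 8
  O: 2
Molecular formula: C4H8O2.
  M = 4(12.011) + 8(1.008) + 2(15.999)
    = 48.044 + 8.064 + 31.998 = 88.106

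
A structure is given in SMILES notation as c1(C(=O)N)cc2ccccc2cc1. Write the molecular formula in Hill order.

C11H9NO

Atom tally by fragment:
  naphthalene ring system core → C:10 H:8
  (− 1 ring H displaced by substituents)
  + CONH2 → C:1 H:2 O:1 N:1
Element totals:
  C: 11
  H: 9
  N: 1
  O: 1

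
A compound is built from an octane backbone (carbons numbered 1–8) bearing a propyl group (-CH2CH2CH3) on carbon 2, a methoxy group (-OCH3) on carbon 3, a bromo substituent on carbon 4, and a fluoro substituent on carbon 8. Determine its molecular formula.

C12H24BrFO

Atom tally by fragment:
  CH3 → C:1 H:3
  CH(CH2CH2CH3) → C:4 H:8
  CH(OCH3) → C:2 H:4 O:1
  CH(Br) → C:1 H:1 Br:1
  CH2 → C:1 H:2
  CH2 → C:1 H:2
  CH2 → C:1 H:2
  CH2F → C:1 H:2 F:1
Element totals:
  C: 12
  H: 24
  Br: 1
  F: 1
  O: 1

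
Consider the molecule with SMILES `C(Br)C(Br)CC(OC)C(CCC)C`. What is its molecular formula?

Atom tally by fragment:
  BrCH2 → C:1 H:2 Br:1
  CH(Br) → C:1 H:1 Br:1
  CH2 → C:1 H:2
  CH(OCH3) → C:2 H:4 O:1
  CH(CH2CH2CH3) → C:4 H:8
  CH3 → C:1 H:3
Element totals:
  C: 10
  H: 20
  Br: 2
  O: 1

C10H20Br2O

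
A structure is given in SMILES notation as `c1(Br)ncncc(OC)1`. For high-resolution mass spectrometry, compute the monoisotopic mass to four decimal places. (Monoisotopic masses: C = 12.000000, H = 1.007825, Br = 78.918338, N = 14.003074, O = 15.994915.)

187.9585

Atom tally by fragment:
  pyrimidine ring core → C:4 H:4 N:2
  (− 2 ring H displaced by substituents)
  + Br → Br:1
  + OCH3 → C:1 H:3 O:1
Element totals:
  C: 5
  H: 5
  Br: 1
  N: 2
  O: 1
Molecular formula: C5H5BrN2O.
  M = 5(12.0) + 5(1.007825) + 78.918338 + 2(14.003074) + 15.994915
    = 60.000000 + 5.039125 + 78.918338 + 28.006148 + 15.994915 = 187.958526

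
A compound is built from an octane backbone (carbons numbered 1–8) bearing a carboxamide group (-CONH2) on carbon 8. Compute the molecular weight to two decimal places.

Atom tally by fragment:
  CH3 → C:1 H:3
  CH2 → C:1 H:2
  CH2 → C:1 H:2
  CH2 → C:1 H:2
  CH2 → C:1 H:2
  CH2 → C:1 H:2
  CH2 → C:1 H:2
  CH2CONH2 → C:2 H:4 O:1 N:1
Element totals:
  C: 9
  H: 19
  N: 1
  O: 1
Molecular formula: C9H19NO.
  M = 9(12.011) + 19(1.008) + 14.007 + 15.999
    = 108.099 + 19.152 + 14.007 + 15.999 = 157.257

157.26 g/mol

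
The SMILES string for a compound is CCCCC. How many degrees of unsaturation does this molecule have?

Atom tally by fragment:
  CH3 → C:1 H:3
  CH2 → C:1 H:2
  CH2 → C:1 H:2
  CH2 → C:1 H:2
  CH3 → C:1 H:3
Element totals:
  C: 5
  H: 12
Molecular formula: C5H12.
DoU = (2C + 2 + N − H − X) / 2 = (2·5 + 2 + 0 − 12 − 0) / 2 = 0.

0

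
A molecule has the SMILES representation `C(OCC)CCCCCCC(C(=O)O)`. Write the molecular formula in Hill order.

C11H22O3

Atom tally by fragment:
  C2H5OCH2 → C:3 H:7 O:1
  CH2 → C:1 H:2
  CH2 → C:1 H:2
  CH2 → C:1 H:2
  CH2 → C:1 H:2
  CH2 → C:1 H:2
  CH2 → C:1 H:2
  CH2COOH → C:2 H:3 O:2
Element totals:
  C: 11
  H: 22
  O: 3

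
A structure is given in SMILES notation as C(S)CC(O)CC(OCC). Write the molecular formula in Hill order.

C7H16O2S

Atom tally by fragment:
  HSCH2 → C:1 H:3 S:1
  CH2 → C:1 H:2
  CH(OH) → C:1 H:2 O:1
  CH2 → C:1 H:2
  CH2OC2H5 → C:3 H:7 O:1
Element totals:
  C: 7
  H: 16
  O: 2
  S: 1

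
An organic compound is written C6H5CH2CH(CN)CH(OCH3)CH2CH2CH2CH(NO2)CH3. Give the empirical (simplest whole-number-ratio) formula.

C16H22N2O3

Element totals:
  C: 16
  H: 22
  N: 2
  O: 3
Molecular formula: C16H22N2O3.
gcd of subscripts (16, 22, 2, 3) = 1, so the empirical formula equals the molecular formula.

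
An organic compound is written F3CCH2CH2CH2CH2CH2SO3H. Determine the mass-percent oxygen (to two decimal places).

21.80%

Atom tally by fragment:
  F3CCH2 → C:2 H:2 F:3
  CH2 → C:1 H:2
  CH2 → C:1 H:2
  CH2 → C:1 H:2
  CH2SO3H → C:1 H:3 S:1 O:3
Element totals:
  C: 6
  H: 11
  F: 3
  O: 3
  S: 1
Molecular formula: C6H11F3O3S.
Molar mass = 220.205 g/mol.
Mass from O: 3 × 15.999 = 47.997 g/mol.
%O = 47.997 / 220.205 × 100 = 21.80%.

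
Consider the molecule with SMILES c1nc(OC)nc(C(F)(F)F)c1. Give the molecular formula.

C6H5F3N2O

Atom tally by fragment:
  pyrimidine ring core → C:4 H:4 N:2
  (− 2 ring H displaced by substituents)
  + OCH3 → C:1 H:3 O:1
  + CF3 → C:1 F:3
Element totals:
  C: 6
  H: 5
  F: 3
  N: 2
  O: 1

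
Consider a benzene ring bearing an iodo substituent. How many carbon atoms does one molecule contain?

6

Atom tally by fragment:
  benzene ring core → C:6 H:6
  (− 1 ring H displaced by substituents)
  + I → I:1
Element totals:
  C: 6
  H: 5
  I: 1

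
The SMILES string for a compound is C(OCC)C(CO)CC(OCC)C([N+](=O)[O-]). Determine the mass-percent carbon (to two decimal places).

Atom tally by fragment:
  C2H5OCH2 → C:3 H:7 O:1
  CH(CH2OH) → C:2 H:4 O:1
  CH2 → C:1 H:2
  CH(OC2H5) → C:3 H:6 O:1
  CH2NO2 → C:1 H:2 N:1 O:2
Element totals:
  C: 10
  H: 21
  N: 1
  O: 5
Molecular formula: C10H21NO5.
Molar mass = 235.280 g/mol.
Mass from C: 10 × 12.011 = 120.110 g/mol.
%C = 120.110 / 235.280 × 100 = 51.05%.

51.05%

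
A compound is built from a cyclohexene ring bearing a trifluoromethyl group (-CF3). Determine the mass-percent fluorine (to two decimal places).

Atom tally by fragment:
  cyclohexene ring core → C:6 H:10
  (− 1 ring H displaced by substituents)
  + CF3 → C:1 F:3
Element totals:
  C: 7
  H: 9
  F: 3
Molecular formula: C7H9F3.
Molar mass = 150.143 g/mol.
Mass from F: 3 × 18.998 = 56.994 g/mol.
%F = 56.994 / 150.143 × 100 = 37.96%.

37.96%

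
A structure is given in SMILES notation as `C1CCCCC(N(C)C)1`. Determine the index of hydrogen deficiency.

Atom tally by fragment:
  cyclohexane ring core → C:6 H:12
  (− 1 ring H displaced by substituents)
  + N(CH3)2 → N:1 C:2 H:6
Element totals:
  C: 8
  H: 17
  N: 1
Molecular formula: C8H17N.
DoU = (2C + 2 + N − H − X) / 2 = (2·8 + 2 + 1 − 17 − 0) / 2 = 1.

1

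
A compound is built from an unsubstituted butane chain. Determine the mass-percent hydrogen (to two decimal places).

17.34%

Atom tally by fragment:
  CH3 → C:1 H:3
  CH2 → C:1 H:2
  CH2 → C:1 H:2
  CH3 → C:1 H:3
Element totals:
  C: 4
  H: 10
Molecular formula: C4H10.
Molar mass = 58.124 g/mol.
Mass from H: 10 × 1.008 = 10.080 g/mol.
%H = 10.080 / 58.124 × 100 = 17.34%.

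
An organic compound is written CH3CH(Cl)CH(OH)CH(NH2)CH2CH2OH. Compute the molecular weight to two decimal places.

167.63 g/mol

Atom tally by fragment:
  CH3 → C:1 H:3
  CH(Cl) → C:1 H:1 Cl:1
  CH(OH) → C:1 H:2 O:1
  CH(NH2) → C:1 H:3 N:1
  CH2CH2OH → C:2 H:5 O:1
Element totals:
  C: 6
  H: 14
  Cl: 1
  N: 1
  O: 2
Molecular formula: C6H14ClNO2.
  M = 6(12.011) + 14(1.008) + 35.45 + 14.007 + 2(15.999)
    = 72.066 + 14.112 + 35.450 + 14.007 + 31.998 = 167.633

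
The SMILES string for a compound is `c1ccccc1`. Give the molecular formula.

C6H6

Atom tally by fragment:
  benzene ring core → C:6 H:6
Element totals:
  C: 6
  H: 6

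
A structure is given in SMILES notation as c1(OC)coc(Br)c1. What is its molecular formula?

Atom tally by fragment:
  furan ring core → C:4 H:4 O:1
  (− 2 ring H displaced by substituents)
  + OCH3 → C:1 H:3 O:1
  + Br → Br:1
Element totals:
  C: 5
  H: 5
  Br: 1
  O: 2

C5H5BrO2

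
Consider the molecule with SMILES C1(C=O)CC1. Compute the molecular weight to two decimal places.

Atom tally by fragment:
  cyclopropane ring core → C:3 H:6
  (− 1 ring H displaced by substituents)
  + CHO → C:1 H:1 O:1
Element totals:
  C: 4
  H: 6
  O: 1
Molecular formula: C4H6O.
  M = 4(12.011) + 6(1.008) + 15.999
    = 48.044 + 6.048 + 15.999 = 70.091

70.09 g/mol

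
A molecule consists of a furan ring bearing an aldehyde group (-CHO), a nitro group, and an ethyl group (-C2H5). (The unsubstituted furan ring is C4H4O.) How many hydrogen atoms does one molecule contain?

7

Atom tally by fragment:
  furan ring core → C:4 H:4 O:1
  (− 3 ring H displaced by substituents)
  + CHO → C:1 H:1 O:1
  + NO2 → N:1 O:2
  + C2H5 → C:2 H:5
Element totals:
  C: 7
  H: 7
  N: 1
  O: 4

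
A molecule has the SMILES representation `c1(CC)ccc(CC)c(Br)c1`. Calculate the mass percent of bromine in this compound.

37.49%

Atom tally by fragment:
  benzene ring core → C:6 H:6
  (− 3 ring H displaced by substituents)
  + C2H5 → C:2 H:5
  + C2H5 → C:2 H:5
  + Br → Br:1
Element totals:
  C: 10
  H: 13
  Br: 1
Molecular formula: C10H13Br.
Molar mass = 213.118 g/mol.
Mass from Br: 1 × 79.904 = 79.904 g/mol.
%Br = 79.904 / 213.118 × 100 = 37.49%.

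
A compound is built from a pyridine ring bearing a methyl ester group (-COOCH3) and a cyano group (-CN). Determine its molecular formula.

C8H6N2O2

Atom tally by fragment:
  pyridine ring core → C:5 H:5 N:1
  (− 2 ring H displaced by substituents)
  + COOCH3 → C:2 H:3 O:2
  + CN → C:1 N:1
Element totals:
  C: 8
  H: 6
  N: 2
  O: 2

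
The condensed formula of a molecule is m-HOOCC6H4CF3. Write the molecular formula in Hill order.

C8H5F3O2

Element totals:
  C: 8
  H: 5
  F: 3
  O: 2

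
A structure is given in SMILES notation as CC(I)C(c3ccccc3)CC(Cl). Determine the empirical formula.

C11H14ClI

Atom tally by fragment:
  CH3 → C:1 H:3
  CH(I) → C:1 H:1 I:1
  CH(C6H5) → C:7 H:6
  CH2 → C:1 H:2
  CH2Cl → C:1 H:2 Cl:1
Element totals:
  C: 11
  H: 14
  Cl: 1
  I: 1
Molecular formula: C11H14ClI.
gcd of subscripts (11, 1, 14, 1) = 1, so the empirical formula equals the molecular formula.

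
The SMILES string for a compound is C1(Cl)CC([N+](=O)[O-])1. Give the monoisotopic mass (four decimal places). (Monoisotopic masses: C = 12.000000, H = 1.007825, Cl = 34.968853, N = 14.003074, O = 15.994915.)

120.9931

Atom tally by fragment:
  cyclopropane ring core → C:3 H:6
  (− 2 ring H displaced by substituents)
  + Cl → Cl:1
  + NO2 → N:1 O:2
Element totals:
  C: 3
  H: 4
  Cl: 1
  N: 1
  O: 2
Molecular formula: C3H4ClNO2.
  M = 3(12.0) + 4(1.007825) + 34.968853 + 14.003074 + 2(15.994915)
    = 36.000000 + 4.031300 + 34.968853 + 14.003074 + 31.989830 = 120.993057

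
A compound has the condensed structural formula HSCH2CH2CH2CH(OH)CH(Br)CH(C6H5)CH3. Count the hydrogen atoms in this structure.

19

Element totals:
  C: 13
  H: 19
  Br: 1
  O: 1
  S: 1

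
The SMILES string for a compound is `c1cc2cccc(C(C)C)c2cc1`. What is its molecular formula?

Atom tally by fragment:
  naphthalene ring system core → C:10 H:8
  (− 1 ring H displaced by substituents)
  + CH(CH3)2 → C:3 H:7
Element totals:
  C: 13
  H: 14

C13H14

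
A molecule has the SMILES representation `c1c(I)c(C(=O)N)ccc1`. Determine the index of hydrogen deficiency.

Atom tally by fragment:
  benzene ring core → C:6 H:6
  (− 2 ring H displaced by substituents)
  + I → I:1
  + CONH2 → C:1 H:2 O:1 N:1
Element totals:
  C: 7
  H: 6
  I: 1
  N: 1
  O: 1
Molecular formula: C7H6INO.
DoU = (2C + 2 + N − H − X) / 2 = (2·7 + 2 + 1 − 6 − 1) / 2 = 5.

5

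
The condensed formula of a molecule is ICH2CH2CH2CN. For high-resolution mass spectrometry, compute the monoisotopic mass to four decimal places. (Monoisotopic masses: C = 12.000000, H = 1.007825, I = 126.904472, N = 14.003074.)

194.9545

Element totals:
  C: 4
  H: 6
  I: 1
  N: 1
Molecular formula: C4H6IN.
  M = 4(12.0) + 6(1.007825) + 126.904472 + 14.003074
    = 48.000000 + 6.046950 + 126.904472 + 14.003074 = 194.954496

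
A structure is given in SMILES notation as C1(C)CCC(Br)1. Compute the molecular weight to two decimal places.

149.03 g/mol

Atom tally by fragment:
  cyclobutane ring core → C:4 H:8
  (− 2 ring H displaced by substituents)
  + CH3 → C:1 H:3
  + Br → Br:1
Element totals:
  C: 5
  H: 9
  Br: 1
Molecular formula: C5H9Br.
  M = 5(12.011) + 9(1.008) + 79.904
    = 60.055 + 9.072 + 79.904 = 149.031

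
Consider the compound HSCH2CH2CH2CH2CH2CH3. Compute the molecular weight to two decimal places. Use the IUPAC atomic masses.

Atom tally by fragment:
  HSCH2 → C:1 H:3 S:1
  CH2 → C:1 H:2
  CH2 → C:1 H:2
  CH2 → C:1 H:2
  CH2 → C:1 H:2
  CH3 → C:1 H:3
Element totals:
  C: 6
  H: 14
  S: 1
Molecular formula: C6H14S.
  M = 6(12.011) + 14(1.008) + 32.06
    = 72.066 + 14.112 + 32.060 = 118.238

118.24 g/mol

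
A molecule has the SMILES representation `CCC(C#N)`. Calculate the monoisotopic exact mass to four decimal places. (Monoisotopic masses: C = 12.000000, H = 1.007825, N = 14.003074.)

69.0578

Atom tally by fragment:
  CH3 → C:1 H:3
  CH2 → C:1 H:2
  CH2CN → C:2 H:2 N:1
Element totals:
  C: 4
  H: 7
  N: 1
Molecular formula: C4H7N.
  M = 4(12.0) + 7(1.007825) + 14.003074
    = 48.000000 + 7.054775 + 14.003074 = 69.057849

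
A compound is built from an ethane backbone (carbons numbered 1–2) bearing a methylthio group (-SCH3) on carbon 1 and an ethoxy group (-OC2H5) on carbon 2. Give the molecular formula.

Atom tally by fragment:
  CH3SCH2 → C:2 H:5 S:1
  CH2OC2H5 → C:3 H:7 O:1
Element totals:
  C: 5
  H: 12
  O: 1
  S: 1

C5H12OS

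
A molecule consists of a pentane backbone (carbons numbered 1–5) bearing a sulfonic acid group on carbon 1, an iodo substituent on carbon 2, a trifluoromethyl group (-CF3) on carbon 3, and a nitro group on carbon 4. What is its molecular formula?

C6H9F3INO5S

Atom tally by fragment:
  HO3SCH2 → C:1 H:3 S:1 O:3
  CH(I) → C:1 H:1 I:1
  CH(CF3) → C:2 H:1 F:3
  CH(NO2) → C:1 H:1 N:1 O:2
  CH3 → C:1 H:3
Element totals:
  C: 6
  H: 9
  F: 3
  I: 1
  N: 1
  O: 5
  S: 1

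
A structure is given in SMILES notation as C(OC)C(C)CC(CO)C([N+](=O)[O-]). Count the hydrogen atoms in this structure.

Atom tally by fragment:
  CH3OCH2 → C:2 H:5 O:1
  CH(CH3) → C:2 H:4
  CH2 → C:1 H:2
  CH(CH2OH) → C:2 H:4 O:1
  CH2NO2 → C:1 H:2 N:1 O:2
Element totals:
  C: 8
  H: 17
  N: 1
  O: 4

17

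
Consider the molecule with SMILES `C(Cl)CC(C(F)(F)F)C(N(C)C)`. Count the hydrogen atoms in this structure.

Atom tally by fragment:
  ClCH2 → C:1 H:2 Cl:1
  CH2 → C:1 H:2
  CH(CF3) → C:2 H:1 F:3
  CH2N(CH3)2 → C:3 H:8 N:1
Element totals:
  C: 7
  H: 13
  Cl: 1
  F: 3
  N: 1

13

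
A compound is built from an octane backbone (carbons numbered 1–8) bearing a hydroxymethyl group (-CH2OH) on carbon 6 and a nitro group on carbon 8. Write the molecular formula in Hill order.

Atom tally by fragment:
  CH3 → C:1 H:3
  CH2 → C:1 H:2
  CH2 → C:1 H:2
  CH2 → C:1 H:2
  CH2 → C:1 H:2
  CH(CH2OH) → C:2 H:4 O:1
  CH2 → C:1 H:2
  CH2NO2 → C:1 H:2 N:1 O:2
Element totals:
  C: 9
  H: 19
  N: 1
  O: 3

C9H19NO3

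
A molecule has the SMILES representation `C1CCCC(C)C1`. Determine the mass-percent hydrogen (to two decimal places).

14.37%

Atom tally by fragment:
  cyclohexane ring core → C:6 H:12
  (− 1 ring H displaced by substituents)
  + CH3 → C:1 H:3
Element totals:
  C: 7
  H: 14
Molecular formula: C7H14.
Molar mass = 98.189 g/mol.
Mass from H: 14 × 1.008 = 14.112 g/mol.
%H = 14.112 / 98.189 × 100 = 14.37%.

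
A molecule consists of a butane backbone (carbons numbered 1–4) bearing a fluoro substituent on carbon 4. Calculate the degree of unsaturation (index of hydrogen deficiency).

Atom tally by fragment:
  CH3 → C:1 H:3
  CH2 → C:1 H:2
  CH2 → C:1 H:2
  CH2F → C:1 H:2 F:1
Element totals:
  C: 4
  H: 9
  F: 1
Molecular formula: C4H9F.
DoU = (2C + 2 + N − H − X) / 2 = (2·4 + 2 + 0 − 9 − 1) / 2 = 0.

0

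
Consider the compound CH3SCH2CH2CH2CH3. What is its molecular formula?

C5H12S

Atom tally by fragment:
  CH3SCH2 → C:2 H:5 S:1
  CH2 → C:1 H:2
  CH2 → C:1 H:2
  CH3 → C:1 H:3
Element totals:
  C: 5
  H: 12
  S: 1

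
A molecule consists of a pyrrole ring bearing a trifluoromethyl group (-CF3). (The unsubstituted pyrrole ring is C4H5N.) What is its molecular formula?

Atom tally by fragment:
  pyrrole ring core → C:4 H:5 N:1
  (− 1 ring H displaced by substituents)
  + CF3 → C:1 F:3
Element totals:
  C: 5
  H: 4
  F: 3
  N: 1

C5H4F3N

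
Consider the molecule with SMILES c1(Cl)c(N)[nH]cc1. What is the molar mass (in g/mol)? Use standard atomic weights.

116.55 g/mol

Atom tally by fragment:
  pyrrole ring core → C:4 H:5 N:1
  (− 2 ring H displaced by substituents)
  + Cl → Cl:1
  + NH2 → N:1 H:2
Element totals:
  C: 4
  H: 5
  Cl: 1
  N: 2
Molecular formula: C4H5ClN2.
  M = 4(12.011) + 5(1.008) + 35.45 + 2(14.007)
    = 48.044 + 5.040 + 35.450 + 28.014 = 116.548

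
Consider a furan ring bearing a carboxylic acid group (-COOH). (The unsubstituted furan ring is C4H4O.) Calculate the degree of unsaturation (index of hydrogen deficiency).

4

Atom tally by fragment:
  furan ring core → C:4 H:4 O:1
  (− 1 ring H displaced by substituents)
  + COOH → C:1 H:1 O:2
Element totals:
  C: 5
  H: 4
  O: 3
Molecular formula: C5H4O3.
DoU = (2C + 2 + N − H − X) / 2 = (2·5 + 2 + 0 − 4 − 0) / 2 = 4.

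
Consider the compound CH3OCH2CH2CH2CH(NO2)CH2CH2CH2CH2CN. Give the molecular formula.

C10H18N2O3

Atom tally by fragment:
  CH3OCH2 → C:2 H:5 O:1
  CH2 → C:1 H:2
  CH2 → C:1 H:2
  CH(NO2) → C:1 H:1 N:1 O:2
  CH2 → C:1 H:2
  CH2 → C:1 H:2
  CH2 → C:1 H:2
  CH2CN → C:2 H:2 N:1
Element totals:
  C: 10
  H: 18
  N: 2
  O: 3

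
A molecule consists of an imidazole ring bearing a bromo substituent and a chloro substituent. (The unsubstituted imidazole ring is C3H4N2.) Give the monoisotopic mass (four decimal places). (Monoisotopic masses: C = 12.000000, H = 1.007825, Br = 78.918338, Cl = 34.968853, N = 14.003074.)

Atom tally by fragment:
  imidazole ring core → C:3 H:4 N:2
  (− 2 ring H displaced by substituents)
  + Br → Br:1
  + Cl → Cl:1
Element totals:
  C: 3
  H: 2
  Br: 1
  Cl: 1
  N: 2
Molecular formula: C3H2BrClN2.
  M = 3(12.0) + 2(1.007825) + 78.918338 + 34.968853 + 2(14.003074)
    = 36.000000 + 2.015650 + 78.918338 + 34.968853 + 28.006148 = 179.908989

179.9090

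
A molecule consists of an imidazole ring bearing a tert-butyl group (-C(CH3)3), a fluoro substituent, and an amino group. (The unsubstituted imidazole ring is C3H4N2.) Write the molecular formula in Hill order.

Atom tally by fragment:
  imidazole ring core → C:3 H:4 N:2
  (− 3 ring H displaced by substituents)
  + C(CH3)3 → C:4 H:9
  + F → F:1
  + NH2 → N:1 H:2
Element totals:
  C: 7
  H: 12
  F: 1
  N: 3

C7H12FN3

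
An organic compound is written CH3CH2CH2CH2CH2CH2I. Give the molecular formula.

Atom tally by fragment:
  CH3 → C:1 H:3
  CH2 → C:1 H:2
  CH2 → C:1 H:2
  CH2 → C:1 H:2
  CH2 → C:1 H:2
  CH2I → C:1 H:2 I:1
Element totals:
  C: 6
  H: 13
  I: 1

C6H13I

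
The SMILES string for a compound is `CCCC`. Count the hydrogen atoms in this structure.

Atom tally by fragment:
  CH3 → C:1 H:3
  CH2 → C:1 H:2
  CH2 → C:1 H:2
  CH3 → C:1 H:3
Element totals:
  C: 4
  H: 10

10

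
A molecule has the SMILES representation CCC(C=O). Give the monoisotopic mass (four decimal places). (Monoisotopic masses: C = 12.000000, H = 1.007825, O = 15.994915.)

72.0575

Atom tally by fragment:
  CH3 → C:1 H:3
  CH2 → C:1 H:2
  CH2CHO → C:2 H:3 O:1
Element totals:
  C: 4
  H: 8
  O: 1
Molecular formula: C4H8O.
  M = 4(12.0) + 8(1.007825) + 15.994915
    = 48.000000 + 8.062600 + 15.994915 = 72.057515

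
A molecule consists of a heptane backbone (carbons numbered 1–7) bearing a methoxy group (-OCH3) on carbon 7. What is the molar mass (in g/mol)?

Atom tally by fragment:
  CH3 → C:1 H:3
  CH2 → C:1 H:2
  CH2 → C:1 H:2
  CH2 → C:1 H:2
  CH2 → C:1 H:2
  CH2 → C:1 H:2
  CH2OCH3 → C:2 H:5 O:1
Element totals:
  C: 8
  H: 18
  O: 1
Molecular formula: C8H18O.
  M = 8(12.011) + 18(1.008) + 15.999
    = 96.088 + 18.144 + 15.999 = 130.231

130.23 g/mol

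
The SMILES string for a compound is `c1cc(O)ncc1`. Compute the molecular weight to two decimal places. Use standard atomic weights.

Atom tally by fragment:
  pyridine ring core → C:5 H:5 N:1
  (− 1 ring H displaced by substituents)
  + OH → O:1 H:1
Element totals:
  C: 5
  H: 5
  N: 1
  O: 1
Molecular formula: C5H5NO.
  M = 5(12.011) + 5(1.008) + 14.007 + 15.999
    = 60.055 + 5.040 + 14.007 + 15.999 = 95.101

95.10 g/mol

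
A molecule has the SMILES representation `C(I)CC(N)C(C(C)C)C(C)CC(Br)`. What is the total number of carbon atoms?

11

Atom tally by fragment:
  ICH2 → C:1 H:2 I:1
  CH2 → C:1 H:2
  CH(NH2) → C:1 H:3 N:1
  CH(CH(CH3)2) → C:4 H:8
  CH(CH3) → C:2 H:4
  CH2 → C:1 H:2
  CH2Br → C:1 H:2 Br:1
Element totals:
  C: 11
  H: 23
  Br: 1
  I: 1
  N: 1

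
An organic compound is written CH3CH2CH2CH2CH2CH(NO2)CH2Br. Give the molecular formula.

Atom tally by fragment:
  CH3 → C:1 H:3
  CH2 → C:1 H:2
  CH2 → C:1 H:2
  CH2 → C:1 H:2
  CH2 → C:1 H:2
  CH(NO2) → C:1 H:1 N:1 O:2
  CH2Br → C:1 H:2 Br:1
Element totals:
  C: 7
  H: 14
  Br: 1
  N: 1
  O: 2

C7H14BrNO2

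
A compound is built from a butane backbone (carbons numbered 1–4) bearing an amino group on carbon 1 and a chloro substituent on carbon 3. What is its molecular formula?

Atom tally by fragment:
  H2NCH2 → C:1 H:4 N:1
  CH2 → C:1 H:2
  CH(Cl) → C:1 H:1 Cl:1
  CH3 → C:1 H:3
Element totals:
  C: 4
  H: 10
  Cl: 1
  N: 1

C4H10ClN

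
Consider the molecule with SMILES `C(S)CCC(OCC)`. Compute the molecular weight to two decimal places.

134.24 g/mol

Atom tally by fragment:
  HSCH2 → C:1 H:3 S:1
  CH2 → C:1 H:2
  CH2 → C:1 H:2
  CH2OC2H5 → C:3 H:7 O:1
Element totals:
  C: 6
  H: 14
  O: 1
  S: 1
Molecular formula: C6H14OS.
  M = 6(12.011) + 14(1.008) + 15.999 + 32.06
    = 72.066 + 14.112 + 15.999 + 32.060 = 134.237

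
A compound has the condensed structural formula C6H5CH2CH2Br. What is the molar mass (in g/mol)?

Element totals:
  C: 8
  H: 9
  Br: 1
Molecular formula: C8H9Br.
  M = 8(12.011) + 9(1.008) + 79.904
    = 96.088 + 9.072 + 79.904 = 185.064

185.06 g/mol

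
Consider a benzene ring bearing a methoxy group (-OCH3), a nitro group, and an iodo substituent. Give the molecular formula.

Atom tally by fragment:
  benzene ring core → C:6 H:6
  (− 3 ring H displaced by substituents)
  + OCH3 → C:1 H:3 O:1
  + NO2 → N:1 O:2
  + I → I:1
Element totals:
  C: 7
  H: 6
  I: 1
  N: 1
  O: 3

C7H6INO3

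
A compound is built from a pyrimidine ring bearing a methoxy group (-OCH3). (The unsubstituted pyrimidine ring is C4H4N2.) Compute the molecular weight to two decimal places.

Atom tally by fragment:
  pyrimidine ring core → C:4 H:4 N:2
  (− 1 ring H displaced by substituents)
  + OCH3 → C:1 H:3 O:1
Element totals:
  C: 5
  H: 6
  N: 2
  O: 1
Molecular formula: C5H6N2O.
  M = 5(12.011) + 6(1.008) + 2(14.007) + 15.999
    = 60.055 + 6.048 + 28.014 + 15.999 = 110.116

110.12 g/mol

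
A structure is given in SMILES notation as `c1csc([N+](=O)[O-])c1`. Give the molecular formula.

C4H3NO2S

Atom tally by fragment:
  thiophene ring core → C:4 H:4 S:1
  (− 1 ring H displaced by substituents)
  + NO2 → N:1 O:2
Element totals:
  C: 4
  H: 3
  N: 1
  O: 2
  S: 1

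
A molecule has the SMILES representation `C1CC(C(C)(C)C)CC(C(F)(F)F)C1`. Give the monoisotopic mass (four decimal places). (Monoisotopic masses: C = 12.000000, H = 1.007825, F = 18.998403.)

Atom tally by fragment:
  cyclohexane ring core → C:6 H:12
  (− 2 ring H displaced by substituents)
  + C(CH3)3 → C:4 H:9
  + CF3 → C:1 F:3
Element totals:
  C: 11
  H: 19
  F: 3
Molecular formula: C11H19F3.
  M = 11(12.0) + 19(1.007825) + 3(18.998403)
    = 132.000000 + 19.148675 + 56.995209 = 208.143884

208.1439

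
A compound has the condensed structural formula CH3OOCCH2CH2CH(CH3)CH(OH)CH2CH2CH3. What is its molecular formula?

C10H20O3

Element totals:
  C: 10
  H: 20
  O: 3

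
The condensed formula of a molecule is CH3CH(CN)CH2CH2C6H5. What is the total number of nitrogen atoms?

1

Atom tally by fragment:
  CH3 → C:1 H:3
  CH(CN) → C:2 H:1 N:1
  CH2 → C:1 H:2
  CH2C6H5 → C:7 H:7
Element totals:
  C: 11
  H: 13
  N: 1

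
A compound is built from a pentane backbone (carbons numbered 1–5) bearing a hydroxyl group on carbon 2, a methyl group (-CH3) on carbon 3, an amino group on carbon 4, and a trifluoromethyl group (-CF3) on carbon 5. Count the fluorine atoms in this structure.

3

Atom tally by fragment:
  CH3 → C:1 H:3
  CH(OH) → C:1 H:2 O:1
  CH(CH3) → C:2 H:4
  CH(NH2) → C:1 H:3 N:1
  CH2CF3 → C:2 H:2 F:3
Element totals:
  C: 7
  H: 14
  F: 3
  N: 1
  O: 1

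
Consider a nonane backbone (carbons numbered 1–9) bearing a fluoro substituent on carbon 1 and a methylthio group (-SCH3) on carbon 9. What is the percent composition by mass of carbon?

62.45%

Atom tally by fragment:
  FCH2 → C:1 H:2 F:1
  CH2 → C:1 H:2
  CH2 → C:1 H:2
  CH2 → C:1 H:2
  CH2 → C:1 H:2
  CH2 → C:1 H:2
  CH2 → C:1 H:2
  CH2 → C:1 H:2
  CH2SCH3 → C:2 H:5 S:1
Element totals:
  C: 10
  H: 21
  F: 1
  S: 1
Molecular formula: C10H21FS.
Molar mass = 192.336 g/mol.
Mass from C: 10 × 12.011 = 120.110 g/mol.
%C = 120.110 / 192.336 × 100 = 62.45%.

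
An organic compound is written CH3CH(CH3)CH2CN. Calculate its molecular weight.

Element totals:
  C: 5
  H: 9
  N: 1
Molecular formula: C5H9N.
  M = 5(12.011) + 9(1.008) + 14.007
    = 60.055 + 9.072 + 14.007 = 83.134

83.13 g/mol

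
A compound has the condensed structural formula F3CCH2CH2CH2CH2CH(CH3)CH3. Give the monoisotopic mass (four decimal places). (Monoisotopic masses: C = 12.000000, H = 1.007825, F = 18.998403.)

168.1126

Atom tally by fragment:
  F3CCH2 → C:2 H:2 F:3
  CH2 → C:1 H:2
  CH2 → C:1 H:2
  CH2 → C:1 H:2
  CH(CH3) → C:2 H:4
  CH3 → C:1 H:3
Element totals:
  C: 8
  H: 15
  F: 3
Molecular formula: C8H15F3.
  M = 8(12.0) + 15(1.007825) + 3(18.998403)
    = 96.000000 + 15.117375 + 56.995209 = 168.112584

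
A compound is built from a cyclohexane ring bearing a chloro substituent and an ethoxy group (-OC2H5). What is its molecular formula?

Atom tally by fragment:
  cyclohexane ring core → C:6 H:12
  (− 2 ring H displaced by substituents)
  + Cl → Cl:1
  + OC2H5 → C:2 H:5 O:1
Element totals:
  C: 8
  H: 15
  Cl: 1
  O: 1

C8H15ClO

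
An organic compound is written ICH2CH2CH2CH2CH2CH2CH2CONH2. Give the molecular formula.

Atom tally by fragment:
  ICH2 → C:1 H:2 I:1
  CH2 → C:1 H:2
  CH2 → C:1 H:2
  CH2 → C:1 H:2
  CH2 → C:1 H:2
  CH2 → C:1 H:2
  CH2CONH2 → C:2 H:4 O:1 N:1
Element totals:
  C: 8
  H: 16
  I: 1
  N: 1
  O: 1

C8H16INO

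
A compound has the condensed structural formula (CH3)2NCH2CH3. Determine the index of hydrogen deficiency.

Atom tally by fragment:
  (CH3)2NCH2 → C:3 H:8 N:1
  CH3 → C:1 H:3
Element totals:
  C: 4
  H: 11
  N: 1
Molecular formula: C4H11N.
DoU = (2C + 2 + N − H − X) / 2 = (2·4 + 2 + 1 − 11 − 0) / 2 = 0.

0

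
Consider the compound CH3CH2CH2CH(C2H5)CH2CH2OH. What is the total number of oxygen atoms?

1

Element totals:
  C: 8
  H: 18
  O: 1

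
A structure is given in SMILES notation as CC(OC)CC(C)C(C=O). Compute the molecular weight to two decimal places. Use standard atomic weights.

Atom tally by fragment:
  CH3 → C:1 H:3
  CH(OCH3) → C:2 H:4 O:1
  CH2 → C:1 H:2
  CH(CH3) → C:2 H:4
  CH2CHO → C:2 H:3 O:1
Element totals:
  C: 8
  H: 16
  O: 2
Molecular formula: C8H16O2.
  M = 8(12.011) + 16(1.008) + 2(15.999)
    = 96.088 + 16.128 + 31.998 = 144.214

144.21 g/mol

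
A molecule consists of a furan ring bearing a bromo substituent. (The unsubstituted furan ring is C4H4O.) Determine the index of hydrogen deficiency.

Atom tally by fragment:
  furan ring core → C:4 H:4 O:1
  (− 1 ring H displaced by substituents)
  + Br → Br:1
Element totals:
  C: 4
  H: 3
  Br: 1
  O: 1
Molecular formula: C4H3BrO.
DoU = (2C + 2 + N − H − X) / 2 = (2·4 + 2 + 0 − 3 − 1) / 2 = 3.

3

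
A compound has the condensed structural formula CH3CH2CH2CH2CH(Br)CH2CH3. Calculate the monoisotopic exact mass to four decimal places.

178.0357

Atom tally by fragment:
  CH3 → C:1 H:3
  CH2 → C:1 H:2
  CH2 → C:1 H:2
  CH2 → C:1 H:2
  CH(Br) → C:1 H:1 Br:1
  CH2 → C:1 H:2
  CH3 → C:1 H:3
Element totals:
  C: 7
  H: 15
  Br: 1
Molecular formula: C7H15Br.
  M = 7(12.0) + 15(1.007825) + 78.918338
    = 84.000000 + 15.117375 + 78.918338 = 178.035713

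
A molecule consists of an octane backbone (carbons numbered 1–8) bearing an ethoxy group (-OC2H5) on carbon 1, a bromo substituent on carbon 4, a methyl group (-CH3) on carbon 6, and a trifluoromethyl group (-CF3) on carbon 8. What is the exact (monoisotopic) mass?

318.0806

Atom tally by fragment:
  C2H5OCH2 → C:3 H:7 O:1
  CH2 → C:1 H:2
  CH2 → C:1 H:2
  CH(Br) → C:1 H:1 Br:1
  CH2 → C:1 H:2
  CH(CH3) → C:2 H:4
  CH2 → C:1 H:2
  CH2CF3 → C:2 H:2 F:3
Element totals:
  C: 12
  H: 22
  Br: 1
  F: 3
  O: 1
Molecular formula: C12H22BrF3O.
  M = 12(12.0) + 22(1.007825) + 78.918338 + 3(18.998403) + 15.994915
    = 144.000000 + 22.172150 + 78.918338 + 56.995209 + 15.994915 = 318.080612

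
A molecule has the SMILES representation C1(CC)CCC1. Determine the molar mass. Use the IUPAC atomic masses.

Atom tally by fragment:
  cyclobutane ring core → C:4 H:8
  (− 1 ring H displaced by substituents)
  + C2H5 → C:2 H:5
Element totals:
  C: 6
  H: 12
Molecular formula: C6H12.
  M = 6(12.011) + 12(1.008)
    = 72.066 + 12.096 = 84.162

84.16 g/mol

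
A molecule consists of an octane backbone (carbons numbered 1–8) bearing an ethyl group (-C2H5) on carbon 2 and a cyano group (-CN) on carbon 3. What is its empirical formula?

Atom tally by fragment:
  CH3 → C:1 H:3
  CH(C2H5) → C:3 H:6
  CH(CN) → C:2 H:1 N:1
  CH2 → C:1 H:2
  CH2 → C:1 H:2
  CH2 → C:1 H:2
  CH2 → C:1 H:2
  CH3 → C:1 H:3
Element totals:
  C: 11
  H: 21
  N: 1
Molecular formula: C11H21N.
gcd of subscripts (11, 21, 1) = 1, so the empirical formula equals the molecular formula.

C11H21N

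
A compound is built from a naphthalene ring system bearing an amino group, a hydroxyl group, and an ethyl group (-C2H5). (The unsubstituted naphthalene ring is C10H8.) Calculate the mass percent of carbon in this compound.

76.98%

Atom tally by fragment:
  naphthalene ring system core → C:10 H:8
  (− 3 ring H displaced by substituents)
  + NH2 → N:1 H:2
  + OH → O:1 H:1
  + C2H5 → C:2 H:5
Element totals:
  C: 12
  H: 13
  N: 1
  O: 1
Molecular formula: C12H13NO.
Molar mass = 187.242 g/mol.
Mass from C: 12 × 12.011 = 144.132 g/mol.
%C = 144.132 / 187.242 × 100 = 76.98%.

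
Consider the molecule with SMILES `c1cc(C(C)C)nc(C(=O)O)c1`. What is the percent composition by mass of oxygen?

19.37%

Atom tally by fragment:
  pyridine ring core → C:5 H:5 N:1
  (− 2 ring H displaced by substituents)
  + CH(CH3)2 → C:3 H:7
  + COOH → C:1 H:1 O:2
Element totals:
  C: 9
  H: 11
  N: 1
  O: 2
Molecular formula: C9H11NO2.
Molar mass = 165.192 g/mol.
Mass from O: 2 × 15.999 = 31.998 g/mol.
%O = 31.998 / 165.192 × 100 = 19.37%.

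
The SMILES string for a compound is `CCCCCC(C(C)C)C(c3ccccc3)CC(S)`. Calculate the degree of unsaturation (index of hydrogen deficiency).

Atom tally by fragment:
  CH3 → C:1 H:3
  CH2 → C:1 H:2
  CH2 → C:1 H:2
  CH2 → C:1 H:2
  CH2 → C:1 H:2
  CH(CH(CH3)2) → C:4 H:8
  CH(C6H5) → C:7 H:6
  CH2 → C:1 H:2
  CH2SH → C:1 H:3 S:1
Element totals:
  C: 18
  H: 30
  S: 1
Molecular formula: C18H30S.
DoU = (2C + 2 + N − H − X) / 2 = (2·18 + 2 + 0 − 30 − 0) / 2 = 4.

4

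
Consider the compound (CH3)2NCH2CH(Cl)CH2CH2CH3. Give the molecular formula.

Atom tally by fragment:
  (CH3)2NCH2 → C:3 H:8 N:1
  CH(Cl) → C:1 H:1 Cl:1
  CH2 → C:1 H:2
  CH2 → C:1 H:2
  CH3 → C:1 H:3
Element totals:
  C: 7
  H: 16
  Cl: 1
  N: 1

C7H16ClN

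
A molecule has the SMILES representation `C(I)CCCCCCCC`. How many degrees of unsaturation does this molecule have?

Atom tally by fragment:
  ICH2 → C:1 H:2 I:1
  CH2 → C:1 H:2
  CH2 → C:1 H:2
  CH2 → C:1 H:2
  CH2 → C:1 H:2
  CH2 → C:1 H:2
  CH2 → C:1 H:2
  CH2 → C:1 H:2
  CH3 → C:1 H:3
Element totals:
  C: 9
  H: 19
  I: 1
Molecular formula: C9H19I.
DoU = (2C + 2 + N − H − X) / 2 = (2·9 + 2 + 0 − 19 − 1) / 2 = 0.

0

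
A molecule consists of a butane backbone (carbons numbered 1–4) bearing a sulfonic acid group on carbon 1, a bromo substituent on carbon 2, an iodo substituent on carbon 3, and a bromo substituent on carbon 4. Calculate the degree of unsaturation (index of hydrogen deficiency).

Atom tally by fragment:
  HO3SCH2 → C:1 H:3 S:1 O:3
  CH(Br) → C:1 H:1 Br:1
  CH(I) → C:1 H:1 I:1
  CH2Br → C:1 H:2 Br:1
Element totals:
  C: 4
  H: 7
  Br: 2
  I: 1
  O: 3
  S: 1
Molecular formula: C4H7Br2IO3S.
DoU = (2C + 2 + N − H − X) / 2 = (2·4 + 2 + 0 − 7 − 3) / 2 = 0.

0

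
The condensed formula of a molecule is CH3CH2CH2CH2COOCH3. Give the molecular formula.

Atom tally by fragment:
  CH3 → C:1 H:3
  CH2 → C:1 H:2
  CH2 → C:1 H:2
  CH2COOCH3 → C:3 H:5 O:2
Element totals:
  C: 6
  H: 12
  O: 2

C6H12O2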